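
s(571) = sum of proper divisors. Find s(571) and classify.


Proper divisors: 1
Sum = 1 = 1
1 < 571 → deficient

s(571) = 1 (deficient)


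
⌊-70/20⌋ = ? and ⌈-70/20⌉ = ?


-70/20 = -3.5000
floor = -4
ceil = -3

floor = -4, ceil = -3


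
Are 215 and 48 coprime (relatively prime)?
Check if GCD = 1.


Euclidean algorithm:
215 = 4 * 48 + 23
48 = 2 * 23 + 2
23 = 11 * 2 + 1
2 = 2 * 1 + 0
GCD(215, 48) = 1

Yes, coprime (GCD = 1)


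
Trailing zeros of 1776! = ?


floor(1776/5) = 355
floor(1776/25) = 71
floor(1776/125) = 14
floor(1776/625) = 2
Total = 442

442 trailing zeros


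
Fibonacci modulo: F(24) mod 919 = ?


F(k) mod 919 for k=1..24:
1, 1, 2, 3, 5, 8, 13, 21, 34, 55, 89, 144, 233, 377, 610, 68, 678, 746, 505, 332, 837, 250, 168, 418
F(24) mod 919 = 418


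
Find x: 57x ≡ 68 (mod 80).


GCD(57, 80) = 1, unique solution
a^(-1) mod 80 = 73
x = 73 * 68 mod 80 = 4

x ≡ 4 (mod 80)


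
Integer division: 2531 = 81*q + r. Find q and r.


2531 = 81 * 31 + 20
Check: 2511 + 20 = 2531

q = 31, r = 20


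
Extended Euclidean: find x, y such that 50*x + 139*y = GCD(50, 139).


Tabular extended Euclidean (each row: r = 50*s + 139*t):
r=50, s=1, t=0
r=139, s=0, t=1
q=0: r=50, s=1, t=0   [50*(1) + 139*(0) = 50]
q=2: r=39, s=-2, t=1   [50*(-2) + 139*(1) = 39]
q=1: r=11, s=3, t=-1   [50*(3) + 139*(-1) = 11]
q=3: r=6, s=-11, t=4   [50*(-11) + 139*(4) = 6]
q=1: r=5, s=14, t=-5   [50*(14) + 139*(-5) = 5]
q=1: r=1, s=-25, t=9   [50*(-25) + 139*(9) = 1]
q=5: r=0, s=139, t=-50   [50*(139) + 139*(-50) = 0]
GCD = 1; from the row with r=1: x=-25, y=9
Check: 50*(-25) + 139*(9) = -1250 + 1251 = 1

GCD = 1, x = -25, y = 9


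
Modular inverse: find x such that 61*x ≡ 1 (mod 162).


Use the extended Euclidean algorithm on (162, 61); each row r = 162*s + 61*t:
r=162, s=1, t=0
r=61, s=0, t=1
q=2: r=40, s=1, t=-2   [162*(1) + 61*(-2) = 40]
q=1: r=21, s=-1, t=3   [162*(-1) + 61*(3) = 21]
q=1: r=19, s=2, t=-5   [162*(2) + 61*(-5) = 19]
q=1: r=2, s=-3, t=8   [162*(-3) + 61*(8) = 2]
q=9: r=1, s=29, t=-77   [162*(29) + 61*(-77) = 1]
q=2: r=0, s=-61, t=162   [162*(-61) + 61*(162) = 0]
GCD = 1 with t = -77, so 61*(-77) ≡ 1 (mod 162)
Inverse = -77 mod 162 = 85
Check: 61 * 85 = 5185 ≡ 1 (mod 162)

61^(-1) ≡ 85 (mod 162)


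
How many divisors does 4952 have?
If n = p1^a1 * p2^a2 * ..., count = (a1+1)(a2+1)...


4952 = 2^3 × 619^1
d(4952) = (3+1) × (1+1) = 8

8 divisors


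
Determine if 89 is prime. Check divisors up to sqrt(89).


Check divisors up to sqrt(89) = 9.4340
No divisors found.
89 is prime.

Yes, 89 is prime


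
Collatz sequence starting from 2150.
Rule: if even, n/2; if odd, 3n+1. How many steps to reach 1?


2150 → 1075 → 3226 → 1613 → 4840 → 2420 → 1210 → 605 → 1816 → 908 → 454 → 227 → 682 → 341 → 1024 → 512 → 256 → 128 → 64 → 32 → 16 → 8 → 4 → 2 → 1
Total steps = 24

24 steps


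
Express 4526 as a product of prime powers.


4526 / 2 = 2263
2263 / 31 = 73
73 / 73 = 1
4526 = 2 × 31 × 73


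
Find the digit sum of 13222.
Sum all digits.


1 + 3 + 2 + 2 + 2 = 10


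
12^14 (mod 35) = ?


12^1 mod 35 = 12
12^2 mod 35 = 4
12^3 mod 35 = 13
12^4 mod 35 = 16
12^5 mod 35 = 17
12^6 mod 35 = 29
12^7 mod 35 = 33
12^8 mod 35 = 11
12^9 mod 35 = 27
12^10 mod 35 = 9
12^11 mod 35 = 3
12^12 mod 35 = 1
12^13 mod 35 = 12
12^14 mod 35 = 4


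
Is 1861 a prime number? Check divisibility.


Check divisors up to sqrt(1861) = 43.1393
No divisors found.
1861 is prime.

Yes, 1861 is prime


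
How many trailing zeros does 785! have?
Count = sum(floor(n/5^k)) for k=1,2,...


floor(785/5) = 157
floor(785/25) = 31
floor(785/125) = 6
floor(785/625) = 1
Total = 195

195 trailing zeros


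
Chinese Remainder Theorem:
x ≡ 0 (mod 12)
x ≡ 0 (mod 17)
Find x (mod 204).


M = 12*17 = 204
M1 = M/12 = 17, M2 = M/17 = 12
M1^(-1) mod 12 = 5, M2^(-1) mod 17 = 10
x = 0*17*5 + 0*12*10 = 0
0 mod 204 = 0
Check: 0 mod 12 = 0 ✓, 0 mod 17 = 0 ✓

x ≡ 0 (mod 204)


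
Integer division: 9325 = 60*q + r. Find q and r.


9325 = 60 * 155 + 25
Check: 9300 + 25 = 9325

q = 155, r = 25


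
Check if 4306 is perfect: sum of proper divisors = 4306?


Proper divisors of 4306: 1, 2, 2153
Sum = 1 + 2 + 2153 = 2156

No, 4306 is not perfect (2156 ≠ 4306)


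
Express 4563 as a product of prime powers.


4563 / 3 = 1521
1521 / 3 = 507
507 / 3 = 169
169 / 13 = 13
13 / 13 = 1
4563 = 3^3 × 13^2


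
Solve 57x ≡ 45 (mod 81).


GCD(57, 81) = 3 divides 45
Divide: 19x ≡ 15 (mod 27)
x ≡ 15 (mod 27)


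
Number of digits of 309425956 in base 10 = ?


309425956 has 9 digits in base 10
floor(log10(309425956)) + 1 = floor(8.4906) + 1 = 9

9 digits (base 10)


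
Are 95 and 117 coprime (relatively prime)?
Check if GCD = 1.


Euclidean algorithm:
117 = 1 * 95 + 22
95 = 4 * 22 + 7
22 = 3 * 7 + 1
7 = 7 * 1 + 0
GCD(95, 117) = 1

Yes, coprime (GCD = 1)


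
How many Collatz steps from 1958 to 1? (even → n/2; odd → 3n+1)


1958 → 979 → 2938 → 1469 → 4408 → 2204 → 1102 → 551 → 1654 → 827 → 2482 → 1241 → 3724 → 1862 → 931 → 2794 → 1397 → 4192 → 2096 → 1048 → 524 → 262 → 131 → 394 → 197 → 592 → 296 → 148 → 74 → 37 → 112 → 56 → 28 → 14 → 7 → 22 → 11 → 34 → 17 → 52 → 26 → 13 → 40 → 20 → 10 → 5 → 16 → 8 → 4 → 2 → 1
Total steps = 50

50 steps


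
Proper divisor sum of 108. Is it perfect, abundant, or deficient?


Proper divisors: 1, 2, 3, 4, 6, 9, 12, 18, 27, 36, 54
Sum = 1 + 2 + 3 + 4 + 6 + 9 + 12 + 18 + 27 + 36 + 54 = 172
172 > 108 → abundant

s(108) = 172 (abundant)


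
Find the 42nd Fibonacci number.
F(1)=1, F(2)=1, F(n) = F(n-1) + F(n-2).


Sequence: 1, 1, 2, 3, 5, 8, 13, 21, 34, 55, 89, 144, 233, 377, 610, 987, 1597, 2584, 4181, 6765, 10946, 17711, 28657, 46368, 75025, 121393, 196418, 317811, 514229, 832040, 1346269, 2178309, 3524578, 5702887, 9227465, 14930352, 24157817, 39088169, 63245986, 102334155, 165580141, 267914296
F(42) = 267914296


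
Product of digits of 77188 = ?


7 × 7 × 1 × 8 × 8 = 3136


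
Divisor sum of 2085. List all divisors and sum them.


Divisors of 2085: 1, 3, 5, 15, 139, 417, 695, 2085
Sum = 1 + 3 + 5 + 15 + 139 + 417 + 695 + 2085 = 3360

σ(2085) = 3360


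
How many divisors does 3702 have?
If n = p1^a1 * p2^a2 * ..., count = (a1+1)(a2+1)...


3702 = 2^1 × 3^1 × 617^1
d(3702) = (1+1) × (1+1) × (1+1) = 8

8 divisors


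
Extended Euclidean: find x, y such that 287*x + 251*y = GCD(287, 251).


Tabular extended Euclidean (each row: r = 287*s + 251*t):
r=287, s=1, t=0
r=251, s=0, t=1
q=1: r=36, s=1, t=-1   [287*(1) + 251*(-1) = 36]
q=6: r=35, s=-6, t=7   [287*(-6) + 251*(7) = 35]
q=1: r=1, s=7, t=-8   [287*(7) + 251*(-8) = 1]
q=35: r=0, s=-251, t=287   [287*(-251) + 251*(287) = 0]
GCD = 1; from the row with r=1: x=7, y=-8
Check: 287*(7) + 251*(-8) = 2009 - 2008 = 1

GCD = 1, x = 7, y = -8


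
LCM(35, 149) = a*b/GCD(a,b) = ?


GCD(35, 149) = 1
LCM = 35*149/1 = 5215/1 = 5215

LCM = 5215


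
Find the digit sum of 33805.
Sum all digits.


3 + 3 + 8 + 0 + 5 = 19


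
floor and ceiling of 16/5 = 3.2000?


16/5 = 3.2000
floor = 3
ceil = 4

floor = 3, ceil = 4


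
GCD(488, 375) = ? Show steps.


488 = 1 * 375 + 113
375 = 3 * 113 + 36
113 = 3 * 36 + 5
36 = 7 * 5 + 1
5 = 5 * 1 + 0
GCD = 1


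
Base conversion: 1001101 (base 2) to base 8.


1001101 (base 2) = 77 (decimal)
77 (decimal) = 115 (base 8)


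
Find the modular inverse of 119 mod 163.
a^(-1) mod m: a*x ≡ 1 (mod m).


Use the extended Euclidean algorithm on (163, 119); each row r = 163*s + 119*t:
r=163, s=1, t=0
r=119, s=0, t=1
q=1: r=44, s=1, t=-1   [163*(1) + 119*(-1) = 44]
q=2: r=31, s=-2, t=3   [163*(-2) + 119*(3) = 31]
q=1: r=13, s=3, t=-4   [163*(3) + 119*(-4) = 13]
q=2: r=5, s=-8, t=11   [163*(-8) + 119*(11) = 5]
q=2: r=3, s=19, t=-26   [163*(19) + 119*(-26) = 3]
q=1: r=2, s=-27, t=37   [163*(-27) + 119*(37) = 2]
q=1: r=1, s=46, t=-63   [163*(46) + 119*(-63) = 1]
q=2: r=0, s=-119, t=163   [163*(-119) + 119*(163) = 0]
GCD = 1 with t = -63, so 119*(-63) ≡ 1 (mod 163)
Inverse = -63 mod 163 = 100
Check: 119 * 100 = 11900 ≡ 1 (mod 163)

119^(-1) ≡ 100 (mod 163)


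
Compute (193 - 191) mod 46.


193 - 191 = 2
2 mod 46 = 2


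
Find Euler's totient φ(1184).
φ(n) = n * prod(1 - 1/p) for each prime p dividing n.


1184 = 2^5 × 37
Prime factors: 2, 37
φ(1184) = 1184 × (1-1/2) × (1-1/37)
= 1184 × 1/2 × 36/37 = 576

φ(1184) = 576


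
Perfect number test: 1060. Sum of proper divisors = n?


Proper divisors of 1060: 1, 2, 4, 5, 10, 20, 53, 106, 212, 265, 530
Sum = 1 + 2 + 4 + 5 + 10 + 20 + 53 + 106 + 212 + 265 + 530 = 1208

No, 1060 is not perfect (1208 ≠ 1060)


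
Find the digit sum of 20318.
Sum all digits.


2 + 0 + 3 + 1 + 8 = 14


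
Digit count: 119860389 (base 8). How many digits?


119860389 in base 8 = 711166245
Number of digits = 9

9 digits (base 8)


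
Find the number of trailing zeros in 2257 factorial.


floor(2257/5) = 451
floor(2257/25) = 90
floor(2257/125) = 18
floor(2257/625) = 3
Total = 562

562 trailing zeros


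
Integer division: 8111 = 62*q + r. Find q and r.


8111 = 62 * 130 + 51
Check: 8060 + 51 = 8111

q = 130, r = 51


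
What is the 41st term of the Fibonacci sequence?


Sequence: 1, 1, 2, 3, 5, 8, 13, 21, 34, 55, 89, 144, 233, 377, 610, 987, 1597, 2584, 4181, 6765, 10946, 17711, 28657, 46368, 75025, 121393, 196418, 317811, 514229, 832040, 1346269, 2178309, 3524578, 5702887, 9227465, 14930352, 24157817, 39088169, 63245986, 102334155, 165580141
F(41) = 165580141


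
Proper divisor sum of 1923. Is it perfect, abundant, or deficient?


Proper divisors: 1, 3, 641
Sum = 1 + 3 + 641 = 645
645 < 1923 → deficient

s(1923) = 645 (deficient)


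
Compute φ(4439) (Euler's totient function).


4439 = 23 × 193
Prime factors: 23, 193
φ(4439) = 4439 × (1-1/23) × (1-1/193)
= 4439 × 22/23 × 192/193 = 4224

φ(4439) = 4224


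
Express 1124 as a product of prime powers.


1124 / 2 = 562
562 / 2 = 281
281 / 281 = 1
1124 = 2^2 × 281


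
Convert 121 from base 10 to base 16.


121 (base 10) = 121 (decimal)
121 (decimal) = 79 (base 16)


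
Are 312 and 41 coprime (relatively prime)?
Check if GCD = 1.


Euclidean algorithm:
312 = 7 * 41 + 25
41 = 1 * 25 + 16
25 = 1 * 16 + 9
16 = 1 * 9 + 7
9 = 1 * 7 + 2
7 = 3 * 2 + 1
2 = 2 * 1 + 0
GCD(312, 41) = 1

Yes, coprime (GCD = 1)


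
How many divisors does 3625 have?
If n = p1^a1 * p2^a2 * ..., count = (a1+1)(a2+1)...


3625 = 5^3 × 29^1
d(3625) = (3+1) × (1+1) = 8

8 divisors


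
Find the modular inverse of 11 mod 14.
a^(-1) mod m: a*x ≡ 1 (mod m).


Use the extended Euclidean algorithm on (14, 11); each row r = 14*s + 11*t:
r=14, s=1, t=0
r=11, s=0, t=1
q=1: r=3, s=1, t=-1   [14*(1) + 11*(-1) = 3]
q=3: r=2, s=-3, t=4   [14*(-3) + 11*(4) = 2]
q=1: r=1, s=4, t=-5   [14*(4) + 11*(-5) = 1]
q=2: r=0, s=-11, t=14   [14*(-11) + 11*(14) = 0]
GCD = 1 with t = -5, so 11*(-5) ≡ 1 (mod 14)
Inverse = -5 mod 14 = 9
Check: 11 * 9 = 99 ≡ 1 (mod 14)

11^(-1) ≡ 9 (mod 14)


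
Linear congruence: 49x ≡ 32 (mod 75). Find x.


GCD(49, 75) = 1, unique solution
a^(-1) mod 75 = 49
x = 49 * 32 mod 75 = 68

x ≡ 68 (mod 75)


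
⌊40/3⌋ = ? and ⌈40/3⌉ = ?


40/3 = 13.3333
floor = 13
ceil = 14

floor = 13, ceil = 14


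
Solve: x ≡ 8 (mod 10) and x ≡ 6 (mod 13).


M = 10*13 = 130
M1 = M/10 = 13, M2 = M/13 = 10
M1^(-1) mod 10 = 7, M2^(-1) mod 13 = 4
x = 8*13*7 + 6*10*4 = 968
968 mod 130 = 58
Check: 58 mod 10 = 8 ✓, 58 mod 13 = 6 ✓

x ≡ 58 (mod 130)


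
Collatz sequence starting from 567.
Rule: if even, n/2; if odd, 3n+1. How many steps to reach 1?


567 → 1702 → 851 → 2554 → 1277 → 3832 → 1916 → 958 → 479 → 1438 → 719 → 2158 → 1079 → 3238 → 1619 → 4858 → 2429 → 7288 → 3644 → 1822 → 911 → 2734 → 1367 → 4102 → 2051 → 6154 → 3077 → 9232 → 4616 → 2308 → 1154 → 577 → 1732 → 866 → 433 → 1300 → 650 → 325 → 976 → 488 → 244 → 122 → 61 → 184 → 92 → 46 → 23 → 70 → 35 → 106 → 53 → 160 → 80 → 40 → 20 → 10 → 5 → 16 → 8 → 4 → 2 → 1
Total steps = 61

61 steps


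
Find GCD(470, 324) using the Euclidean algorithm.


470 = 1 * 324 + 146
324 = 2 * 146 + 32
146 = 4 * 32 + 18
32 = 1 * 18 + 14
18 = 1 * 14 + 4
14 = 3 * 4 + 2
4 = 2 * 2 + 0
GCD = 2


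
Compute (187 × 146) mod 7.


187 × 146 = 27302
27302 mod 7 = 2


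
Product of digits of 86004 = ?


8 × 6 × 0 × 0 × 4 = 0


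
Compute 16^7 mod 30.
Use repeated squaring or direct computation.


16^1 mod 30 = 16
16^2 mod 30 = 16
16^3 mod 30 = 16
16^4 mod 30 = 16
16^5 mod 30 = 16
16^6 mod 30 = 16
16^7 mod 30 = 16


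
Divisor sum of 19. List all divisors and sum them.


Divisors of 19: 1, 19
Sum = 1 + 19 = 20

σ(19) = 20


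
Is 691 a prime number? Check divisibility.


Check divisors up to sqrt(691) = 26.2869
No divisors found.
691 is prime.

Yes, 691 is prime


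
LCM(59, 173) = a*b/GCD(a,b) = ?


GCD(59, 173) = 1
LCM = 59*173/1 = 10207/1 = 10207

LCM = 10207


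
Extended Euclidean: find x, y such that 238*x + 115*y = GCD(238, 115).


Tabular extended Euclidean (each row: r = 238*s + 115*t):
r=238, s=1, t=0
r=115, s=0, t=1
q=2: r=8, s=1, t=-2   [238*(1) + 115*(-2) = 8]
q=14: r=3, s=-14, t=29   [238*(-14) + 115*(29) = 3]
q=2: r=2, s=29, t=-60   [238*(29) + 115*(-60) = 2]
q=1: r=1, s=-43, t=89   [238*(-43) + 115*(89) = 1]
q=2: r=0, s=115, t=-238   [238*(115) + 115*(-238) = 0]
GCD = 1; from the row with r=1: x=-43, y=89
Check: 238*(-43) + 115*(89) = -10234 + 10235 = 1

GCD = 1, x = -43, y = 89


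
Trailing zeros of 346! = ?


floor(346/5) = 69
floor(346/25) = 13
floor(346/125) = 2
Total = 84

84 trailing zeros


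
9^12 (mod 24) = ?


9^1 mod 24 = 9
9^2 mod 24 = 9
9^3 mod 24 = 9
9^4 mod 24 = 9
9^5 mod 24 = 9
9^6 mod 24 = 9
9^7 mod 24 = 9
9^8 mod 24 = 9
9^9 mod 24 = 9
9^10 mod 24 = 9
9^11 mod 24 = 9
9^12 mod 24 = 9


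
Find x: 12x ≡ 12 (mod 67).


GCD(12, 67) = 1, unique solution
a^(-1) mod 67 = 28
x = 28 * 12 mod 67 = 1

x ≡ 1 (mod 67)


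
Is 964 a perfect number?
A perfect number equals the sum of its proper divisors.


Proper divisors of 964: 1, 2, 4, 241, 482
Sum = 1 + 2 + 4 + 241 + 482 = 730

No, 964 is not perfect (730 ≠ 964)


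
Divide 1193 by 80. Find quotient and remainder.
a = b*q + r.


1193 = 80 * 14 + 73
Check: 1120 + 73 = 1193

q = 14, r = 73


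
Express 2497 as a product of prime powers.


2497 / 11 = 227
227 / 227 = 1
2497 = 11 × 227


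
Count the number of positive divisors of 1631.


1631 = 7^1 × 233^1
d(1631) = (1+1) × (1+1) = 4

4 divisors


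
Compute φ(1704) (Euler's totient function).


1704 = 2^3 × 3 × 71
Prime factors: 2, 3, 71
φ(1704) = 1704 × (1-1/2) × (1-1/3) × (1-1/71)
= 1704 × 1/2 × 2/3 × 70/71 = 560

φ(1704) = 560


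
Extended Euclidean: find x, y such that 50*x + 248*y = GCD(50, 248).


Tabular extended Euclidean (each row: r = 50*s + 248*t):
r=50, s=1, t=0
r=248, s=0, t=1
q=0: r=50, s=1, t=0   [50*(1) + 248*(0) = 50]
q=4: r=48, s=-4, t=1   [50*(-4) + 248*(1) = 48]
q=1: r=2, s=5, t=-1   [50*(5) + 248*(-1) = 2]
q=24: r=0, s=-124, t=25   [50*(-124) + 248*(25) = 0]
GCD = 2; from the row with r=2: x=5, y=-1
Check: 50*(5) + 248*(-1) = 250 - 248 = 2

GCD = 2, x = 5, y = -1


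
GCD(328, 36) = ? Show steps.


328 = 9 * 36 + 4
36 = 9 * 4 + 0
GCD = 4


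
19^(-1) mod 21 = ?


Use the extended Euclidean algorithm on (21, 19); each row r = 21*s + 19*t:
r=21, s=1, t=0
r=19, s=0, t=1
q=1: r=2, s=1, t=-1   [21*(1) + 19*(-1) = 2]
q=9: r=1, s=-9, t=10   [21*(-9) + 19*(10) = 1]
q=2: r=0, s=19, t=-21   [21*(19) + 19*(-21) = 0]
GCD = 1 with t = 10, so 19*(10) ≡ 1 (mod 21)
Inverse = 10 mod 21 = 10
Check: 19 * 10 = 190 ≡ 1 (mod 21)

19^(-1) ≡ 10 (mod 21)


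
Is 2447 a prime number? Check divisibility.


Check divisors up to sqrt(2447) = 49.4672
No divisors found.
2447 is prime.

Yes, 2447 is prime


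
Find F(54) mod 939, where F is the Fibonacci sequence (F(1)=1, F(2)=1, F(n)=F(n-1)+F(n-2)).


F(k) mod 939 for k=1..54:
1, 1, 2, 3, 5, 8, 13, 21, 34, 55, 89, 144, 233, 377, 610, 48, 658, 706, 425, 192, 617, 809, 487, 357, 844, 262, 167, 429, 596, 86, 682, 768, 511, 340, 851, 252, 164, 416, 580, 57, 637, 694, 392, 147, 539, 686, 286, 33, 319, 352, 671, 84, 755, 839
F(54) mod 939 = 839


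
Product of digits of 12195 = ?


1 × 2 × 1 × 9 × 5 = 90


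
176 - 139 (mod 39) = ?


176 - 139 = 37
37 mod 39 = 37


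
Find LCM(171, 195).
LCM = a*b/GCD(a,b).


GCD(171, 195) = 3
LCM = 171*195/3 = 33345/3 = 11115

LCM = 11115


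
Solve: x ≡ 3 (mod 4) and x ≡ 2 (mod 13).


M = 4*13 = 52
M1 = M/4 = 13, M2 = M/13 = 4
M1^(-1) mod 4 = 1, M2^(-1) mod 13 = 10
x = 3*13*1 + 2*4*10 = 119
119 mod 52 = 15
Check: 15 mod 4 = 3 ✓, 15 mod 13 = 2 ✓

x ≡ 15 (mod 52)


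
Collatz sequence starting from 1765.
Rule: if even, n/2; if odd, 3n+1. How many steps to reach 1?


1765 → 5296 → 2648 → 1324 → 662 → 331 → 994 → 497 → 1492 → 746 → 373 → 1120 → 560 → 280 → 140 → 70 → 35 → 106 → 53 → 160 → 80 → 40 → 20 → 10 → 5 → 16 → 8 → 4 → 2 → 1
Total steps = 29

29 steps


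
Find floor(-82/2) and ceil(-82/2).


-82/2 = -41.0000
floor = -41
ceil = -41

floor = -41, ceil = -41


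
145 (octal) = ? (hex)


145 (base 8) = 101 (decimal)
101 (decimal) = 65 (base 16)


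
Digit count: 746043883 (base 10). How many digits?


746043883 has 9 digits in base 10
floor(log10(746043883)) + 1 = floor(8.8728) + 1 = 9

9 digits (base 10)


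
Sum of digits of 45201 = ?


4 + 5 + 2 + 0 + 1 = 12


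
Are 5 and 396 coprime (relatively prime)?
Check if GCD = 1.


Euclidean algorithm:
396 = 79 * 5 + 1
5 = 5 * 1 + 0
GCD(5, 396) = 1

Yes, coprime (GCD = 1)


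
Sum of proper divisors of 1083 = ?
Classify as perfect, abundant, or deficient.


Proper divisors: 1, 3, 19, 57, 361
Sum = 1 + 3 + 19 + 57 + 361 = 441
441 < 1083 → deficient

s(1083) = 441 (deficient)


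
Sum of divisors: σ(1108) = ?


Divisors of 1108: 1, 2, 4, 277, 554, 1108
Sum = 1 + 2 + 4 + 277 + 554 + 1108 = 1946

σ(1108) = 1946


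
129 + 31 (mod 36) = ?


129 + 31 = 160
160 mod 36 = 16


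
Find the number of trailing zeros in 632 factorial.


floor(632/5) = 126
floor(632/25) = 25
floor(632/125) = 5
floor(632/625) = 1
Total = 157

157 trailing zeros


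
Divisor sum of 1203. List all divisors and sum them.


Divisors of 1203: 1, 3, 401, 1203
Sum = 1 + 3 + 401 + 1203 = 1608

σ(1203) = 1608


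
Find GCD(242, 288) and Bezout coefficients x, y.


Tabular extended Euclidean (each row: r = 242*s + 288*t):
r=242, s=1, t=0
r=288, s=0, t=1
q=0: r=242, s=1, t=0   [242*(1) + 288*(0) = 242]
q=1: r=46, s=-1, t=1   [242*(-1) + 288*(1) = 46]
q=5: r=12, s=6, t=-5   [242*(6) + 288*(-5) = 12]
q=3: r=10, s=-19, t=16   [242*(-19) + 288*(16) = 10]
q=1: r=2, s=25, t=-21   [242*(25) + 288*(-21) = 2]
q=5: r=0, s=-144, t=121   [242*(-144) + 288*(121) = 0]
GCD = 2; from the row with r=2: x=25, y=-21
Check: 242*(25) + 288*(-21) = 6050 - 6048 = 2

GCD = 2, x = 25, y = -21


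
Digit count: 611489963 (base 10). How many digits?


611489963 has 9 digits in base 10
floor(log10(611489963)) + 1 = floor(8.7864) + 1 = 9

9 digits (base 10)


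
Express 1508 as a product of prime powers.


1508 / 2 = 754
754 / 2 = 377
377 / 13 = 29
29 / 29 = 1
1508 = 2^2 × 13 × 29


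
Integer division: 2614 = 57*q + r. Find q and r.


2614 = 57 * 45 + 49
Check: 2565 + 49 = 2614

q = 45, r = 49


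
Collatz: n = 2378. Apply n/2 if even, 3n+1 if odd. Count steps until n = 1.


2378 → 1189 → 3568 → 1784 → 892 → 446 → 223 → 670 → 335 → 1006 → 503 → 1510 → 755 → 2266 → 1133 → 3400 → 1700 → 850 → 425 → 1276 → 638 → 319 → 958 → 479 → 1438 → 719 → 2158 → 1079 → 3238 → 1619 → 4858 → 2429 → 7288 → 3644 → 1822 → 911 → 2734 → 1367 → 4102 → 2051 → 6154 → 3077 → 9232 → 4616 → 2308 → 1154 → 577 → 1732 → 866 → 433 → 1300 → 650 → 325 → 976 → 488 → 244 → 122 → 61 → 184 → 92 → 46 → 23 → 70 → 35 → 106 → 53 → 160 → 80 → 40 → 20 → 10 → 5 → 16 → 8 → 4 → 2 → 1
Total steps = 76

76 steps


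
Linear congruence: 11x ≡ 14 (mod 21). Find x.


GCD(11, 21) = 1, unique solution
a^(-1) mod 21 = 2
x = 2 * 14 mod 21 = 7

x ≡ 7 (mod 21)


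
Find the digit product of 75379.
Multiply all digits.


7 × 5 × 3 × 7 × 9 = 6615


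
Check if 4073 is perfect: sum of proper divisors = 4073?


Proper divisors of 4073: 1
Sum = 1 = 1

No, 4073 is not perfect (1 ≠ 4073)


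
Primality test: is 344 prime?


344 / 2 = 172 (exact division)
344 is NOT prime.

No, 344 is not prime


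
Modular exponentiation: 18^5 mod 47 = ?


18^1 mod 47 = 18
18^2 mod 47 = 42
18^3 mod 47 = 4
18^4 mod 47 = 25
18^5 mod 47 = 27


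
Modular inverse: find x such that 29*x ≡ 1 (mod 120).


Use the extended Euclidean algorithm on (120, 29); each row r = 120*s + 29*t:
r=120, s=1, t=0
r=29, s=0, t=1
q=4: r=4, s=1, t=-4   [120*(1) + 29*(-4) = 4]
q=7: r=1, s=-7, t=29   [120*(-7) + 29*(29) = 1]
q=4: r=0, s=29, t=-120   [120*(29) + 29*(-120) = 0]
GCD = 1 with t = 29, so 29*(29) ≡ 1 (mod 120)
Inverse = 29 mod 120 = 29
Check: 29 * 29 = 841 ≡ 1 (mod 120)

29^(-1) ≡ 29 (mod 120)


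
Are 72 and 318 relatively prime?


Euclidean algorithm:
318 = 4 * 72 + 30
72 = 2 * 30 + 12
30 = 2 * 12 + 6
12 = 2 * 6 + 0
GCD(72, 318) = 6

No, not coprime (GCD = 6)


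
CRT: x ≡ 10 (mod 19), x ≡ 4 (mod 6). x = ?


M = 19*6 = 114
M1 = M/19 = 6, M2 = M/6 = 19
M1^(-1) mod 19 = 16, M2^(-1) mod 6 = 1
x = 10*6*16 + 4*19*1 = 1036
1036 mod 114 = 10
Check: 10 mod 19 = 10 ✓, 10 mod 6 = 4 ✓

x ≡ 10 (mod 114)


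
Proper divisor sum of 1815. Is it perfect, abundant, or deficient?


Proper divisors: 1, 3, 5, 11, 15, 33, 55, 121, 165, 363, 605
Sum = 1 + 3 + 5 + 11 + 15 + 33 + 55 + 121 + 165 + 363 + 605 = 1377
1377 < 1815 → deficient

s(1815) = 1377 (deficient)


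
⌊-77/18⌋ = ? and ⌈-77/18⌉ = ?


-77/18 = -4.2778
floor = -5
ceil = -4

floor = -5, ceil = -4


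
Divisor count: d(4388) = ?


4388 = 2^2 × 1097^1
d(4388) = (2+1) × (1+1) = 6

6 divisors


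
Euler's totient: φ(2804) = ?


2804 = 2^2 × 701
Prime factors: 2, 701
φ(2804) = 2804 × (1-1/2) × (1-1/701)
= 2804 × 1/2 × 700/701 = 1400

φ(2804) = 1400


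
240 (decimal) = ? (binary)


240 (base 10) = 240 (decimal)
240 (decimal) = 11110000 (base 2)


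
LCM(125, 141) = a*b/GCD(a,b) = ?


GCD(125, 141) = 1
LCM = 125*141/1 = 17625/1 = 17625

LCM = 17625


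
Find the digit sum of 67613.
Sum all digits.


6 + 7 + 6 + 1 + 3 = 23


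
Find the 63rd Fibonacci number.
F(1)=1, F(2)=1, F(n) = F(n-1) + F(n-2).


Sequence: 1, 1, 2, 3, 5, 8, 13, 21, 34, 55, 89, 144, 233, 377, 610, 987, 1597, 2584, 4181, 6765, 10946, 17711, 28657, 46368, 75025, 121393, 196418, 317811, 514229, 832040, 1346269, 2178309, 3524578, 5702887, 9227465, 14930352, 24157817, 39088169, 63245986, 102334155, 165580141, 267914296, 433494437, 701408733, 1134903170, 1836311903, 2971215073, 4807526976, 7778742049, 12586269025, 20365011074, 32951280099, 53316291173, 86267571272, 139583862445, 225851433717, 365435296162, 591286729879, 956722026041, 1548008755920, 2504730781961, 4052739537881, 6557470319842
F(63) = 6557470319842


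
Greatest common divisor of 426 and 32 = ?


426 = 13 * 32 + 10
32 = 3 * 10 + 2
10 = 5 * 2 + 0
GCD = 2


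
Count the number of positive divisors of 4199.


4199 = 13^1 × 17^1 × 19^1
d(4199) = (1+1) × (1+1) × (1+1) = 8

8 divisors


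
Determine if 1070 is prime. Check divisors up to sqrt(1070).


1070 / 2 = 535 (exact division)
1070 is NOT prime.

No, 1070 is not prime


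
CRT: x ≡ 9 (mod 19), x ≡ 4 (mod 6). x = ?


M = 19*6 = 114
M1 = M/19 = 6, M2 = M/6 = 19
M1^(-1) mod 19 = 16, M2^(-1) mod 6 = 1
x = 9*6*16 + 4*19*1 = 940
940 mod 114 = 28
Check: 28 mod 19 = 9 ✓, 28 mod 6 = 4 ✓

x ≡ 28 (mod 114)


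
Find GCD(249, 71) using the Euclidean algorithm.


249 = 3 * 71 + 36
71 = 1 * 36 + 35
36 = 1 * 35 + 1
35 = 35 * 1 + 0
GCD = 1


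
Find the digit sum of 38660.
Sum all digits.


3 + 8 + 6 + 6 + 0 = 23


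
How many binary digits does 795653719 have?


795653719 in base 2 = 101111011011001011011001010111
Number of digits = 30

30 digits (base 2)


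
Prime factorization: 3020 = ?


3020 / 2 = 1510
1510 / 2 = 755
755 / 5 = 151
151 / 151 = 1
3020 = 2^2 × 5 × 151


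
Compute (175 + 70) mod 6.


175 + 70 = 245
245 mod 6 = 5


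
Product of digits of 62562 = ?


6 × 2 × 5 × 6 × 2 = 720


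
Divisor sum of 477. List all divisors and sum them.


Divisors of 477: 1, 3, 9, 53, 159, 477
Sum = 1 + 3 + 9 + 53 + 159 + 477 = 702

σ(477) = 702


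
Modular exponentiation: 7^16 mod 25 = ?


7^1 mod 25 = 7
7^2 mod 25 = 24
7^3 mod 25 = 18
7^4 mod 25 = 1
7^5 mod 25 = 7
7^6 mod 25 = 24
7^7 mod 25 = 18
7^8 mod 25 = 1
7^9 mod 25 = 7
7^10 mod 25 = 24
7^11 mod 25 = 18
7^12 mod 25 = 1
7^13 mod 25 = 7
7^14 mod 25 = 24
7^15 mod 25 = 18
7^16 mod 25 = 1


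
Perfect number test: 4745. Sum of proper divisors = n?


Proper divisors of 4745: 1, 5, 13, 65, 73, 365, 949
Sum = 1 + 5 + 13 + 65 + 73 + 365 + 949 = 1471

No, 4745 is not perfect (1471 ≠ 4745)


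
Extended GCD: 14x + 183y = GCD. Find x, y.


Tabular extended Euclidean (each row: r = 14*s + 183*t):
r=14, s=1, t=0
r=183, s=0, t=1
q=0: r=14, s=1, t=0   [14*(1) + 183*(0) = 14]
q=13: r=1, s=-13, t=1   [14*(-13) + 183*(1) = 1]
q=14: r=0, s=183, t=-14   [14*(183) + 183*(-14) = 0]
GCD = 1; from the row with r=1: x=-13, y=1
Check: 14*(-13) + 183*(1) = -182 + 183 = 1

GCD = 1, x = -13, y = 1


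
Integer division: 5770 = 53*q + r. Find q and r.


5770 = 53 * 108 + 46
Check: 5724 + 46 = 5770

q = 108, r = 46


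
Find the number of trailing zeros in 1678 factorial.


floor(1678/5) = 335
floor(1678/25) = 67
floor(1678/125) = 13
floor(1678/625) = 2
Total = 417

417 trailing zeros


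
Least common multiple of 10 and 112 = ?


GCD(10, 112) = 2
LCM = 10*112/2 = 1120/2 = 560

LCM = 560


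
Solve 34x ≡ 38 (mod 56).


GCD(34, 56) = 2 divides 38
Divide: 17x ≡ 19 (mod 28)
x ≡ 11 (mod 28)


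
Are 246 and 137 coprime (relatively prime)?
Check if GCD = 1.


Euclidean algorithm:
246 = 1 * 137 + 109
137 = 1 * 109 + 28
109 = 3 * 28 + 25
28 = 1 * 25 + 3
25 = 8 * 3 + 1
3 = 3 * 1 + 0
GCD(246, 137) = 1

Yes, coprime (GCD = 1)


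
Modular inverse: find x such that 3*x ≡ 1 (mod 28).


Use the extended Euclidean algorithm on (28, 3); each row r = 28*s + 3*t:
r=28, s=1, t=0
r=3, s=0, t=1
q=9: r=1, s=1, t=-9   [28*(1) + 3*(-9) = 1]
q=3: r=0, s=-3, t=28   [28*(-3) + 3*(28) = 0]
GCD = 1 with t = -9, so 3*(-9) ≡ 1 (mod 28)
Inverse = -9 mod 28 = 19
Check: 3 * 19 = 57 ≡ 1 (mod 28)

3^(-1) ≡ 19 (mod 28)


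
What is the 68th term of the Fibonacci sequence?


Sequence: 1, 1, 2, 3, 5, 8, 13, 21, 34, 55, 89, 144, 233, 377, 610, 987, 1597, 2584, 4181, 6765, 10946, 17711, 28657, 46368, 75025, 121393, 196418, 317811, 514229, 832040, 1346269, 2178309, 3524578, 5702887, 9227465, 14930352, 24157817, 39088169, 63245986, 102334155, 165580141, 267914296, 433494437, 701408733, 1134903170, 1836311903, 2971215073, 4807526976, 7778742049, 12586269025, 20365011074, 32951280099, 53316291173, 86267571272, 139583862445, 225851433717, 365435296162, 591286729879, 956722026041, 1548008755920, 2504730781961, 4052739537881, 6557470319842, 10610209857723, 17167680177565, 27777890035288, 44945570212853, 72723460248141
F(68) = 72723460248141


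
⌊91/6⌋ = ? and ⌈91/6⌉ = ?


91/6 = 15.1667
floor = 15
ceil = 16

floor = 15, ceil = 16


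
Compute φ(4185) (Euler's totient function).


4185 = 3^3 × 5 × 31
Prime factors: 3, 5, 31
φ(4185) = 4185 × (1-1/3) × (1-1/5) × (1-1/31)
= 4185 × 2/3 × 4/5 × 30/31 = 2160

φ(4185) = 2160


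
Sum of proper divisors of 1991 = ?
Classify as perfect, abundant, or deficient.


Proper divisors: 1, 11, 181
Sum = 1 + 11 + 181 = 193
193 < 1991 → deficient

s(1991) = 193 (deficient)


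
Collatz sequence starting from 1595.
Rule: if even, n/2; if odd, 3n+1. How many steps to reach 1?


1595 → 4786 → 2393 → 7180 → 3590 → 1795 → 5386 → 2693 → 8080 → 4040 → 2020 → 1010 → 505 → 1516 → 758 → 379 → 1138 → 569 → 1708 → 854 → 427 → 1282 → 641 → 1924 → 962 → 481 → 1444 → 722 → 361 → 1084 → 542 → 271 → 814 → 407 → 1222 → 611 → 1834 → 917 → 2752 → 1376 → 688 → 344 → 172 → 86 → 43 → 130 → 65 → 196 → 98 → 49 → 148 → 74 → 37 → 112 → 56 → 28 → 14 → 7 → 22 → 11 → 34 → 17 → 52 → 26 → 13 → 40 → 20 → 10 → 5 → 16 → 8 → 4 → 2 → 1
Total steps = 73

73 steps


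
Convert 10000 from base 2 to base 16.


10000 (base 2) = 16 (decimal)
16 (decimal) = 10 (base 16)


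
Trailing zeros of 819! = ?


floor(819/5) = 163
floor(819/25) = 32
floor(819/125) = 6
floor(819/625) = 1
Total = 202

202 trailing zeros


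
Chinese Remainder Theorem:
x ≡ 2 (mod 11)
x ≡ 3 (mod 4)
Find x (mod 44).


M = 11*4 = 44
M1 = M/11 = 4, M2 = M/4 = 11
M1^(-1) mod 11 = 3, M2^(-1) mod 4 = 3
x = 2*4*3 + 3*11*3 = 123
123 mod 44 = 35
Check: 35 mod 11 = 2 ✓, 35 mod 4 = 3 ✓

x ≡ 35 (mod 44)


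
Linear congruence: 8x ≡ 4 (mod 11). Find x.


GCD(8, 11) = 1, unique solution
a^(-1) mod 11 = 7
x = 7 * 4 mod 11 = 6

x ≡ 6 (mod 11)


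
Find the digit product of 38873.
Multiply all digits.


3 × 8 × 8 × 7 × 3 = 4032


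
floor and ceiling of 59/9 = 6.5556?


59/9 = 6.5556
floor = 6
ceil = 7

floor = 6, ceil = 7


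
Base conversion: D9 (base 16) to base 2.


D9 (base 16) = 217 (decimal)
217 (decimal) = 11011001 (base 2)


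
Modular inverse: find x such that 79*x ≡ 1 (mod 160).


Use the extended Euclidean algorithm on (160, 79); each row r = 160*s + 79*t:
r=160, s=1, t=0
r=79, s=0, t=1
q=2: r=2, s=1, t=-2   [160*(1) + 79*(-2) = 2]
q=39: r=1, s=-39, t=79   [160*(-39) + 79*(79) = 1]
q=2: r=0, s=79, t=-160   [160*(79) + 79*(-160) = 0]
GCD = 1 with t = 79, so 79*(79) ≡ 1 (mod 160)
Inverse = 79 mod 160 = 79
Check: 79 * 79 = 6241 ≡ 1 (mod 160)

79^(-1) ≡ 79 (mod 160)


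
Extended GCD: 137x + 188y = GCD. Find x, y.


Tabular extended Euclidean (each row: r = 137*s + 188*t):
r=137, s=1, t=0
r=188, s=0, t=1
q=0: r=137, s=1, t=0   [137*(1) + 188*(0) = 137]
q=1: r=51, s=-1, t=1   [137*(-1) + 188*(1) = 51]
q=2: r=35, s=3, t=-2   [137*(3) + 188*(-2) = 35]
q=1: r=16, s=-4, t=3   [137*(-4) + 188*(3) = 16]
q=2: r=3, s=11, t=-8   [137*(11) + 188*(-8) = 3]
q=5: r=1, s=-59, t=43   [137*(-59) + 188*(43) = 1]
q=3: r=0, s=188, t=-137   [137*(188) + 188*(-137) = 0]
GCD = 1; from the row with r=1: x=-59, y=43
Check: 137*(-59) + 188*(43) = -8083 + 8084 = 1

GCD = 1, x = -59, y = 43


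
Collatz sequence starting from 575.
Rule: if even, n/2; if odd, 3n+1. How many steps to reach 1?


575 → 1726 → 863 → 2590 → 1295 → 3886 → 1943 → 5830 → 2915 → 8746 → 4373 → 13120 → 6560 → 3280 → 1640 → 820 → 410 → 205 → 616 → 308 → 154 → 77 → 232 → 116 → 58 → 29 → 88 → 44 → 22 → 11 → 34 → 17 → 52 → 26 → 13 → 40 → 20 → 10 → 5 → 16 → 8 → 4 → 2 → 1
Total steps = 43

43 steps


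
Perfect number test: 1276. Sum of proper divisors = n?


Proper divisors of 1276: 1, 2, 4, 11, 22, 29, 44, 58, 116, 319, 638
Sum = 1 + 2 + 4 + 11 + 22 + 29 + 44 + 58 + 116 + 319 + 638 = 1244

No, 1276 is not perfect (1244 ≠ 1276)


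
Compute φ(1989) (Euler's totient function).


1989 = 3^2 × 13 × 17
Prime factors: 3, 13, 17
φ(1989) = 1989 × (1-1/3) × (1-1/13) × (1-1/17)
= 1989 × 2/3 × 12/13 × 16/17 = 1152

φ(1989) = 1152


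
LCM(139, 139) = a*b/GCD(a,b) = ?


GCD(139, 139) = 139
LCM = 139*139/139 = 19321/139 = 139

LCM = 139


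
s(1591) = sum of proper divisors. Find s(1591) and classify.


Proper divisors: 1, 37, 43
Sum = 1 + 37 + 43 = 81
81 < 1591 → deficient

s(1591) = 81 (deficient)


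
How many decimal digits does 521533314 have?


521533314 has 9 digits in base 10
floor(log10(521533314)) + 1 = floor(8.7173) + 1 = 9

9 digits (base 10)


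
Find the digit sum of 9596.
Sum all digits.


9 + 5 + 9 + 6 = 29


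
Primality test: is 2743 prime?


2743 / 13 = 211 (exact division)
2743 is NOT prime.

No, 2743 is not prime


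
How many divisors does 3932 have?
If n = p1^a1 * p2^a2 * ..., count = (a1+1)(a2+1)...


3932 = 2^2 × 983^1
d(3932) = (2+1) × (1+1) = 6

6 divisors


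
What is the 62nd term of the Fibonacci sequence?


Sequence: 1, 1, 2, 3, 5, 8, 13, 21, 34, 55, 89, 144, 233, 377, 610, 987, 1597, 2584, 4181, 6765, 10946, 17711, 28657, 46368, 75025, 121393, 196418, 317811, 514229, 832040, 1346269, 2178309, 3524578, 5702887, 9227465, 14930352, 24157817, 39088169, 63245986, 102334155, 165580141, 267914296, 433494437, 701408733, 1134903170, 1836311903, 2971215073, 4807526976, 7778742049, 12586269025, 20365011074, 32951280099, 53316291173, 86267571272, 139583862445, 225851433717, 365435296162, 591286729879, 956722026041, 1548008755920, 2504730781961, 4052739537881
F(62) = 4052739537881


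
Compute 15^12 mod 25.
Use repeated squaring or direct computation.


15^1 mod 25 = 15
15^2 mod 25 = 0
15^3 mod 25 = 0
15^4 mod 25 = 0
15^5 mod 25 = 0
15^6 mod 25 = 0
15^7 mod 25 = 0
15^8 mod 25 = 0
15^9 mod 25 = 0
15^10 mod 25 = 0
15^11 mod 25 = 0
15^12 mod 25 = 0


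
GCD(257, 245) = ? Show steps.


257 = 1 * 245 + 12
245 = 20 * 12 + 5
12 = 2 * 5 + 2
5 = 2 * 2 + 1
2 = 2 * 1 + 0
GCD = 1


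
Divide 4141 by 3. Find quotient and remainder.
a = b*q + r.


4141 = 3 * 1380 + 1
Check: 4140 + 1 = 4141

q = 1380, r = 1


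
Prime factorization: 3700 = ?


3700 / 2 = 1850
1850 / 2 = 925
925 / 5 = 185
185 / 5 = 37
37 / 37 = 1
3700 = 2^2 × 5^2 × 37


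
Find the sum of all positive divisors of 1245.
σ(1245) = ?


Divisors of 1245: 1, 3, 5, 15, 83, 249, 415, 1245
Sum = 1 + 3 + 5 + 15 + 83 + 249 + 415 + 1245 = 2016

σ(1245) = 2016


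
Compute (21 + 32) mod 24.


21 + 32 = 53
53 mod 24 = 5


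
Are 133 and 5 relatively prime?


Euclidean algorithm:
133 = 26 * 5 + 3
5 = 1 * 3 + 2
3 = 1 * 2 + 1
2 = 2 * 1 + 0
GCD(133, 5) = 1

Yes, coprime (GCD = 1)


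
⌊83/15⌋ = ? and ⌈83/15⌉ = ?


83/15 = 5.5333
floor = 5
ceil = 6

floor = 5, ceil = 6


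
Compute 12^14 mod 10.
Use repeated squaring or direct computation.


12^1 mod 10 = 2
12^2 mod 10 = 4
12^3 mod 10 = 8
12^4 mod 10 = 6
12^5 mod 10 = 2
12^6 mod 10 = 4
12^7 mod 10 = 8
12^8 mod 10 = 6
12^9 mod 10 = 2
12^10 mod 10 = 4
12^11 mod 10 = 8
12^12 mod 10 = 6
12^13 mod 10 = 2
12^14 mod 10 = 4


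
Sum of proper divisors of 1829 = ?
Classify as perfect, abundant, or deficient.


Proper divisors: 1, 31, 59
Sum = 1 + 31 + 59 = 91
91 < 1829 → deficient

s(1829) = 91 (deficient)


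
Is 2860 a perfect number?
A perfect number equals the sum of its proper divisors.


Proper divisors of 2860: 1, 2, 4, 5, 10, 11, 13, 20, 22, 26, 44, 52, 55, 65, 110, 130, 143, 220, 260, 286, 572, 715, 1430
Sum = 1 + 2 + 4 + 5 + 10 + 11 + 13 + 20 + 22 + 26 + 44 + 52 + 55 + 65 + 110 + 130 + 143 + 220 + 260 + 286 + 572 + 715 + 1430 = 4196

No, 2860 is not perfect (4196 ≠ 2860)


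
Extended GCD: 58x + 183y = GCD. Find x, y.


Tabular extended Euclidean (each row: r = 58*s + 183*t):
r=58, s=1, t=0
r=183, s=0, t=1
q=0: r=58, s=1, t=0   [58*(1) + 183*(0) = 58]
q=3: r=9, s=-3, t=1   [58*(-3) + 183*(1) = 9]
q=6: r=4, s=19, t=-6   [58*(19) + 183*(-6) = 4]
q=2: r=1, s=-41, t=13   [58*(-41) + 183*(13) = 1]
q=4: r=0, s=183, t=-58   [58*(183) + 183*(-58) = 0]
GCD = 1; from the row with r=1: x=-41, y=13
Check: 58*(-41) + 183*(13) = -2378 + 2379 = 1

GCD = 1, x = -41, y = 13


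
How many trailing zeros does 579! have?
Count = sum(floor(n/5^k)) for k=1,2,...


floor(579/5) = 115
floor(579/25) = 23
floor(579/125) = 4
Total = 142

142 trailing zeros


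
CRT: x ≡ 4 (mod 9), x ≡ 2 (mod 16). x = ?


M = 9*16 = 144
M1 = M/9 = 16, M2 = M/16 = 9
M1^(-1) mod 9 = 4, M2^(-1) mod 16 = 9
x = 4*16*4 + 2*9*9 = 418
418 mod 144 = 130
Check: 130 mod 9 = 4 ✓, 130 mod 16 = 2 ✓

x ≡ 130 (mod 144)


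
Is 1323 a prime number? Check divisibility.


1323 / 3 = 441 (exact division)
1323 is NOT prime.

No, 1323 is not prime


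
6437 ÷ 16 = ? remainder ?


6437 = 16 * 402 + 5
Check: 6432 + 5 = 6437

q = 402, r = 5


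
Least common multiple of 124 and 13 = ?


GCD(124, 13) = 1
LCM = 124*13/1 = 1612/1 = 1612

LCM = 1612


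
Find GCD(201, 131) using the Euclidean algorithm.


201 = 1 * 131 + 70
131 = 1 * 70 + 61
70 = 1 * 61 + 9
61 = 6 * 9 + 7
9 = 1 * 7 + 2
7 = 3 * 2 + 1
2 = 2 * 1 + 0
GCD = 1


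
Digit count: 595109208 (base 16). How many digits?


595109208 in base 16 = 2378A558
Number of digits = 8

8 digits (base 16)


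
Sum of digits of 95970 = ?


9 + 5 + 9 + 7 + 0 = 30


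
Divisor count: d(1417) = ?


1417 = 13^1 × 109^1
d(1417) = (1+1) × (1+1) = 4

4 divisors


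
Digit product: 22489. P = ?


2 × 2 × 4 × 8 × 9 = 1152


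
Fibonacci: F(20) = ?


Sequence: 1, 1, 2, 3, 5, 8, 13, 21, 34, 55, 89, 144, 233, 377, 610, 987, 1597, 2584, 4181, 6765
F(20) = 6765


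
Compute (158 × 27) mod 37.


158 × 27 = 4266
4266 mod 37 = 11


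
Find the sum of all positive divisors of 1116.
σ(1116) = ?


Divisors of 1116: 1, 2, 3, 4, 6, 9, 12, 18, 31, 36, 62, 93, 124, 186, 279, 372, 558, 1116
Sum = 1 + 2 + 3 + 4 + 6 + 9 + 12 + 18 + 31 + 36 + 62 + 93 + 124 + 186 + 279 + 372 + 558 + 1116 = 2912

σ(1116) = 2912


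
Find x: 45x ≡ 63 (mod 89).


GCD(45, 89) = 1, unique solution
a^(-1) mod 89 = 2
x = 2 * 63 mod 89 = 37

x ≡ 37 (mod 89)


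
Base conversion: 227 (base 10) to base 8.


227 (base 10) = 227 (decimal)
227 (decimal) = 343 (base 8)


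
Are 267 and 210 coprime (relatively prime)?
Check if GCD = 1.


Euclidean algorithm:
267 = 1 * 210 + 57
210 = 3 * 57 + 39
57 = 1 * 39 + 18
39 = 2 * 18 + 3
18 = 6 * 3 + 0
GCD(267, 210) = 3

No, not coprime (GCD = 3)


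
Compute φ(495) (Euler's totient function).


495 = 3^2 × 5 × 11
Prime factors: 3, 5, 11
φ(495) = 495 × (1-1/3) × (1-1/5) × (1-1/11)
= 495 × 2/3 × 4/5 × 10/11 = 240

φ(495) = 240


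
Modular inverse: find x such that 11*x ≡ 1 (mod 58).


Use the extended Euclidean algorithm on (58, 11); each row r = 58*s + 11*t:
r=58, s=1, t=0
r=11, s=0, t=1
q=5: r=3, s=1, t=-5   [58*(1) + 11*(-5) = 3]
q=3: r=2, s=-3, t=16   [58*(-3) + 11*(16) = 2]
q=1: r=1, s=4, t=-21   [58*(4) + 11*(-21) = 1]
q=2: r=0, s=-11, t=58   [58*(-11) + 11*(58) = 0]
GCD = 1 with t = -21, so 11*(-21) ≡ 1 (mod 58)
Inverse = -21 mod 58 = 37
Check: 11 * 37 = 407 ≡ 1 (mod 58)

11^(-1) ≡ 37 (mod 58)


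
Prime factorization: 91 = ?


91 / 7 = 13
13 / 13 = 1
91 = 7 × 13


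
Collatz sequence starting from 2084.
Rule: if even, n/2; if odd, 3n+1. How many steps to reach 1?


2084 → 1042 → 521 → 1564 → 782 → 391 → 1174 → 587 → 1762 → 881 → 2644 → 1322 → 661 → 1984 → 992 → 496 → 248 → 124 → 62 → 31 → 94 → 47 → 142 → 71 → 214 → 107 → 322 → 161 → 484 → 242 → 121 → 364 → 182 → 91 → 274 → 137 → 412 → 206 → 103 → 310 → 155 → 466 → 233 → 700 → 350 → 175 → 526 → 263 → 790 → 395 → 1186 → 593 → 1780 → 890 → 445 → 1336 → 668 → 334 → 167 → 502 → 251 → 754 → 377 → 1132 → 566 → 283 → 850 → 425 → 1276 → 638 → 319 → 958 → 479 → 1438 → 719 → 2158 → 1079 → 3238 → 1619 → 4858 → 2429 → 7288 → 3644 → 1822 → 911 → 2734 → 1367 → 4102 → 2051 → 6154 → 3077 → 9232 → 4616 → 2308 → 1154 → 577 → 1732 → 866 → 433 → 1300 → 650 → 325 → 976 → 488 → 244 → 122 → 61 → 184 → 92 → 46 → 23 → 70 → 35 → 106 → 53 → 160 → 80 → 40 → 20 → 10 → 5 → 16 → 8 → 4 → 2 → 1
Total steps = 125

125 steps
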